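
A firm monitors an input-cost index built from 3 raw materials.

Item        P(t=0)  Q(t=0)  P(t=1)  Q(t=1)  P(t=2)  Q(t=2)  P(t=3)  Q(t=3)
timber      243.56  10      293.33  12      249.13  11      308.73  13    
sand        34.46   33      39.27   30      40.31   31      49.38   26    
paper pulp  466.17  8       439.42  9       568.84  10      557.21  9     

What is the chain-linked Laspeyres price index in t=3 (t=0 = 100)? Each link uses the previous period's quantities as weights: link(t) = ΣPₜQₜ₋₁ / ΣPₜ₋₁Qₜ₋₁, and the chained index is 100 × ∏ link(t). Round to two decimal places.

Link t=0→t=1:
ΣP(t=1)Q(t=0) = 293.33×10 + 39.27×33 + 439.42×8 = 2933.3 + 1295.91 + 3515.36 = 7744.57
ΣP(t=0)Q(t=0) = 243.56×10 + 34.46×33 + 466.17×8 = 2435.6 + 1137.18 + 3729.36 = 7302.14
link = 7744.57/7302.14 = 1.060589
Link t=1→t=2:
ΣP(t=2)Q(t=1) = 249.13×12 + 40.31×30 + 568.84×9 = 2989.56 + 1209.3 + 5119.56 = 9318.42
ΣP(t=1)Q(t=1) = 293.33×12 + 39.27×30 + 439.42×9 = 3519.96 + 1178.1 + 3954.78 = 8652.84
link = 9318.42/8652.84 = 1.076920
Link t=2→t=3:
ΣP(t=3)Q(t=2) = 308.73×11 + 49.38×31 + 557.21×10 = 3396.03 + 1530.78 + 5572.1 = 10498.91
ΣP(t=2)Q(t=2) = 249.13×11 + 40.31×31 + 568.84×10 = 2740.43 + 1249.61 + 5688.4 = 9678.44
link = 10498.91/9678.44 = 1.084773
Chained index = 100 × 1.060589 × 1.076920 × 1.084773 = 123.8995

123.90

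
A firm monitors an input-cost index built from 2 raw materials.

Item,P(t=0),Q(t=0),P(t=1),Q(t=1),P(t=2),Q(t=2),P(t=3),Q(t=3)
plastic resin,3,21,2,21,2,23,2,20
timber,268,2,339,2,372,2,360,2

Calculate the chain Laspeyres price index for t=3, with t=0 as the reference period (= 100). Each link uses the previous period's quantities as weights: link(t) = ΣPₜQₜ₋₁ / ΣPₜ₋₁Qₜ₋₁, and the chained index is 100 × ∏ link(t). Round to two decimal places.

Link t=0→t=1:
ΣP(t=1)Q(t=0) = 2×21 + 339×2 = 42 + 678 = 720
ΣP(t=0)Q(t=0) = 3×21 + 268×2 = 63 + 536 = 599
link = 720/599 = 1.202003
Link t=1→t=2:
ΣP(t=2)Q(t=1) = 2×21 + 372×2 = 42 + 744 = 786
ΣP(t=1)Q(t=1) = 2×21 + 339×2 = 42 + 678 = 720
link = 786/720 = 1.091667
Link t=2→t=3:
ΣP(t=3)Q(t=2) = 2×23 + 360×2 = 46 + 720 = 766
ΣP(t=2)Q(t=2) = 2×23 + 372×2 = 46 + 744 = 790
link = 766/790 = 0.969620
Chained index = 100 × 1.202003 × 1.091667 × 0.969620 = 127.2323

127.23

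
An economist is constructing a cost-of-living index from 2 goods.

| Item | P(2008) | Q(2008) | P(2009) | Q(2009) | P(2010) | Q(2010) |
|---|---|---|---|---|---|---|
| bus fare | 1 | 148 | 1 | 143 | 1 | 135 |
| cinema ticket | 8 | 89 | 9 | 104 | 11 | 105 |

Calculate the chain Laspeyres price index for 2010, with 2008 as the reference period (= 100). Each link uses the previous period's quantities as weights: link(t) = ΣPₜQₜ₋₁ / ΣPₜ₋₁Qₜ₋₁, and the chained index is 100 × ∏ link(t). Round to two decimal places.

131.62

Link 2008→2009:
ΣP(2009)Q(2008) = 1×148 + 9×89 = 148 + 801 = 949
ΣP(2008)Q(2008) = 1×148 + 8×89 = 148 + 712 = 860
link = 949/860 = 1.103488
Link 2009→2010:
ΣP(2010)Q(2009) = 1×143 + 11×104 = 143 + 1144 = 1287
ΣP(2009)Q(2009) = 1×143 + 9×104 = 143 + 936 = 1079
link = 1287/1079 = 1.192771
Chained index = 100 × 1.103488 × 1.192771 = 131.6209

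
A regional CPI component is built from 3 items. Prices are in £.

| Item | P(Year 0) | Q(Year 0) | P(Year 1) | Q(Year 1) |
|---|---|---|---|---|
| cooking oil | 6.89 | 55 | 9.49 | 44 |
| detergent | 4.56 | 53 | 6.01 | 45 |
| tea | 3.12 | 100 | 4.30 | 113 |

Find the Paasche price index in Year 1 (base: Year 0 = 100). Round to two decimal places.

136.36

Paasche price index uses current-period quantities as weights.
ΣP(Year 1)·Q(Year 1) = 9.49×44 + 6.01×45 + 4.30×113 = 417.56 + 270.45 + 485.9 = 1173.91
ΣP(Year 0)·Q(Year 1) = 6.89×44 + 4.56×45 + 3.12×113 = 303.16 + 205.2 + 352.56 = 860.92
Index = 1173.91 / 860.92 × 100 = 136.3553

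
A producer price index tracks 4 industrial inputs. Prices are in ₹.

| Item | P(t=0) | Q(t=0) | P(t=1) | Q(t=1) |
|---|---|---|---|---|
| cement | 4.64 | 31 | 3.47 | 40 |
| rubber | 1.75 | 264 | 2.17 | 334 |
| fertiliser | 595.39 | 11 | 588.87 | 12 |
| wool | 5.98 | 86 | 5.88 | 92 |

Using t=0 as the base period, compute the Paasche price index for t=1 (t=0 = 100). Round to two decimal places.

Paasche price index uses current-period quantities as weights.
ΣP(t=1)·Q(t=1) = 3.47×40 + 2.17×334 + 588.87×12 + 5.88×92 = 138.8 + 724.78 + 7066.44 + 540.96 = 8470.98
ΣP(t=0)·Q(t=1) = 4.64×40 + 1.75×334 + 595.39×12 + 5.98×92 = 185.6 + 584.5 + 7144.68 + 550.16 = 8464.94
Index = 8470.98 / 8464.94 × 100 = 100.0714

100.07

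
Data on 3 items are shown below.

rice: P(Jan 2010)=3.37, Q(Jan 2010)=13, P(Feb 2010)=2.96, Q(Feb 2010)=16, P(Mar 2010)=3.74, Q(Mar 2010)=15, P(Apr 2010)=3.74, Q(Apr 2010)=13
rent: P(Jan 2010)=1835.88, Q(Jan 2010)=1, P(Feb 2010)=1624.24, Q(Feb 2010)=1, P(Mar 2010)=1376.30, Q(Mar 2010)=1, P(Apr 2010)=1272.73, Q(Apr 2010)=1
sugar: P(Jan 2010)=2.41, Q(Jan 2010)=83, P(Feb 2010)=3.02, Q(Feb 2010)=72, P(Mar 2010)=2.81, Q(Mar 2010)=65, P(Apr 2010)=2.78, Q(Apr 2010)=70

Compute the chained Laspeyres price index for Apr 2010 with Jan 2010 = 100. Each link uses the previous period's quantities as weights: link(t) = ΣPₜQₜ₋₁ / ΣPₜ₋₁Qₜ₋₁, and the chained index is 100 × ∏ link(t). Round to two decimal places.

Link Jan 2010→Feb 2010:
ΣP(Feb 2010)Q(Jan 2010) = 2.96×13 + 1624.24×1 + 3.02×83 = 38.48 + 1624.24 + 250.66 = 1913.38
ΣP(Jan 2010)Q(Jan 2010) = 3.37×13 + 1835.88×1 + 2.41×83 = 43.81 + 1835.88 + 200.03 = 2079.72
link = 1913.38/2079.72 = 0.920018
Link Feb 2010→Mar 2010:
ΣP(Mar 2010)Q(Feb 2010) = 3.74×16 + 1376.30×1 + 2.81×72 = 59.84 + 1376.3 + 202.32 = 1638.46
ΣP(Feb 2010)Q(Feb 2010) = 2.96×16 + 1624.24×1 + 3.02×72 = 47.36 + 1624.24 + 217.44 = 1889.04
link = 1638.46/1889.04 = 0.867351
Link Mar 2010→Apr 2010:
ΣP(Apr 2010)Q(Mar 2010) = 3.74×15 + 1272.73×1 + 2.78×65 = 56.1 + 1272.73 + 180.7 = 1509.53
ΣP(Mar 2010)Q(Mar 2010) = 3.74×15 + 1376.30×1 + 2.81×65 = 56.1 + 1376.3 + 182.65 = 1615.05
link = 1509.53/1615.05 = 0.934665
Chained index = 100 × 0.920018 × 0.867351 × 0.934665 = 74.5842

74.58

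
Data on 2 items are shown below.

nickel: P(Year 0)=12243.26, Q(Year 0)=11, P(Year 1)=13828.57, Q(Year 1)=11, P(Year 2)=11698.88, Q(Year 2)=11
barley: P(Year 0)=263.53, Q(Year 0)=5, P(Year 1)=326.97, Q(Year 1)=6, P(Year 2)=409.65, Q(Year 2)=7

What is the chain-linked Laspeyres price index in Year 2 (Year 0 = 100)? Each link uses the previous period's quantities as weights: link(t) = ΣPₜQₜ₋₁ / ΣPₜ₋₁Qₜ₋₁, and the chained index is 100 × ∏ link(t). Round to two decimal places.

96.23

Link Year 0→Year 1:
ΣP(Year 1)Q(Year 0) = 13828.57×11 + 326.97×5 = 152114.27 + 1634.85 = 153749.12
ΣP(Year 0)Q(Year 0) = 12243.26×11 + 263.53×5 = 134675.86 + 1317.65 = 135993.51
link = 153749.12/135993.51 = 1.130562
Link Year 1→Year 2:
ΣP(Year 2)Q(Year 1) = 11698.88×11 + 409.65×6 = 128687.68 + 2457.9 = 131145.58
ΣP(Year 1)Q(Year 1) = 13828.57×11 + 326.97×6 = 152114.27 + 1961.82 = 154076.09
link = 131145.58/154076.09 = 0.851174
Chained index = 100 × 1.130562 × 0.851174 = 96.2305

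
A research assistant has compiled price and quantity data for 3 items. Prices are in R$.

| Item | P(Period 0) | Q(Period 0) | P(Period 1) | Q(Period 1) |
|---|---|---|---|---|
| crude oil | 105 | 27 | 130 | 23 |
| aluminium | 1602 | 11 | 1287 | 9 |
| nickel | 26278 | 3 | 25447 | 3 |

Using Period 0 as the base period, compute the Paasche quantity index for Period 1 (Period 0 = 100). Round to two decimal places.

Paasche quantity index uses current-period prices as weights.
ΣP(Period 1)·Q(Period 1) = 130×23 + 1287×9 + 25447×3 = 2990 + 11583 + 76341 = 90914
ΣP(Period 1)·Q(Period 0) = 130×27 + 1287×11 + 25447×3 = 3510 + 14157 + 76341 = 94008
Index = 90914 / 94008 × 100 = 96.7088

96.71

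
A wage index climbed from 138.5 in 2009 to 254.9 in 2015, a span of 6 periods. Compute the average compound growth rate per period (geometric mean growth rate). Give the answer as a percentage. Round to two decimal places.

Growth factor = (254.9/138.5)^(1/6) = (1.840433)^(1/6) = 1.107015
Growth rate = 1.107015 − 1 = 0.107015 = 10.7015%

10.70%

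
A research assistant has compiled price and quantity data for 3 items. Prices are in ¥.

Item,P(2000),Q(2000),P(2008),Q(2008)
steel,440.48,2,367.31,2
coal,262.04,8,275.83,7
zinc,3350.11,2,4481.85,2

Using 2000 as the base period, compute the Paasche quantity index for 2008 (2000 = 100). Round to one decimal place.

97.7

Paasche quantity index uses current-period prices as weights.
ΣP(2008)·Q(2008) = 367.31×2 + 275.83×7 + 4481.85×2 = 734.62 + 1930.81 + 8963.7 = 11629.13
ΣP(2008)·Q(2000) = 367.31×2 + 275.83×8 + 4481.85×2 = 734.62 + 2206.64 + 8963.7 = 11904.96
Index = 11629.13 / 11904.96 × 100 = 97.6831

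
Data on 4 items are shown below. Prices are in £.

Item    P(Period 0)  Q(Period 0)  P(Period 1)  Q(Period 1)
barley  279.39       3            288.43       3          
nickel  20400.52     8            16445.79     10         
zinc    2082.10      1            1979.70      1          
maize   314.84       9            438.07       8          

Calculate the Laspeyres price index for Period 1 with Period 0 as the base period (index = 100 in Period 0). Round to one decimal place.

81.9

Laspeyres price index uses base-period quantities as weights.
ΣP(Period 1)·Q(Period 0) = 288.43×3 + 16445.79×8 + 1979.70×1 + 438.07×9 = 865.29 + 131566.32 + 1979.7 + 3942.63 = 138353.94
ΣP(Period 0)·Q(Period 0) = 279.39×3 + 20400.52×8 + 2082.10×1 + 314.84×9 = 838.17 + 163204.16 + 2082.1 + 2833.56 = 168957.99
Index = 138353.94 / 168957.99 × 100 = 81.8866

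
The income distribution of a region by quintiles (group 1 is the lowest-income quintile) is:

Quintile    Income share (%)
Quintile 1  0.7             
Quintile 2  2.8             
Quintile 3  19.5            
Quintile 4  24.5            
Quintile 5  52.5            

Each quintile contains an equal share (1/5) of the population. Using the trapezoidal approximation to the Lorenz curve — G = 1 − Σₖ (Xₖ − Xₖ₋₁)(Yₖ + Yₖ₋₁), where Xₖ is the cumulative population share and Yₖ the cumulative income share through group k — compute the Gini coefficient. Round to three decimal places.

0.501

Cumulative income shares Yₖ: 0.0070, 0.0350, 0.2300, 0.4750, 1.0000
Σ (Xₖ−Xₖ₋₁)(Yₖ+Yₖ₋₁) = (1/5)(0.0070+0.0000) + (1/5)(0.0350+0.0070) + (1/5)(0.2300+0.0350) + (1/5)(0.4750+0.2300) + (1/5)(1.0000+0.4750)
  = 0.0014 + 0.0084 + 0.0530 + 0.1410 + 0.2950 = 0.4988
G = 1 − 0.4988 = 0.5012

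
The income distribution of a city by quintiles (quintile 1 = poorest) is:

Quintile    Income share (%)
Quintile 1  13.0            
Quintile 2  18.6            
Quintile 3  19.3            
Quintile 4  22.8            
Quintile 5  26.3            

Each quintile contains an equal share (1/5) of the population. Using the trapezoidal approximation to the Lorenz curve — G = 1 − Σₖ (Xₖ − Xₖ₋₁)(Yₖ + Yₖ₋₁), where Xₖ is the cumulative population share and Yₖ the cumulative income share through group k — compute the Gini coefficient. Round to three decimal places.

Cumulative income shares Yₖ: 0.1300, 0.3160, 0.5090, 0.7370, 1.0000
Σ (Xₖ−Xₖ₋₁)(Yₖ+Yₖ₋₁) = (1/5)(0.1300+0.0000) + (1/5)(0.3160+0.1300) + (1/5)(0.5090+0.3160) + (1/5)(0.7370+0.5090) + (1/5)(1.0000+0.7370)
  = 0.0260 + 0.0892 + 0.1650 + 0.2492 + 0.3474 = 0.8768
G = 1 − 0.8768 = 0.1232

0.123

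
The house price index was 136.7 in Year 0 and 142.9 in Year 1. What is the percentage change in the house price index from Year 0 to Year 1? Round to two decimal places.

4.54%

Change = (142.9 − 136.7) / 136.7 × 100
       = 6.2 / 136.7 × 100 = 4.5355%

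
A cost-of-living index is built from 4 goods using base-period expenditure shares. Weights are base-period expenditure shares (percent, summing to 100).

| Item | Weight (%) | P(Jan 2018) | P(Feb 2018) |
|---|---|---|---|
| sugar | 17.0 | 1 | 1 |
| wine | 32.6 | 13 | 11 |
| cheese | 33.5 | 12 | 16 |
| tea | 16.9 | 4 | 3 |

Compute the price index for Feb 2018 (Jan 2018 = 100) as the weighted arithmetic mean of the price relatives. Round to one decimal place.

101.9

sugar: 17.0 × (1/1) = 17.0 × 1.000000 = 17.0000
wine: 32.6 × (11/13) = 32.6 × 0.846154 = 27.5846
cheese: 33.5 × (16/12) = 33.5 × 1.333333 = 44.6667
tea: 16.9 × (3/4) = 16.9 × 0.750000 = 12.6750
Index = Σ wᵢ·(p₁ᵢ/p₀ᵢ) = 17.0000 + 27.5846 + 44.6667 + 12.6750 = 101.9263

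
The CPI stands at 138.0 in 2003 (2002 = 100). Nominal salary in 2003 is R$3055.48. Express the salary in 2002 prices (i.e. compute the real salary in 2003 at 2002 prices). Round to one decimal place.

Real = Nominal ÷ (Index/100) = 3055.48 ÷ (138.0/100)
     = 3055.48 ÷ 1.380 = 2214.1159

2214.1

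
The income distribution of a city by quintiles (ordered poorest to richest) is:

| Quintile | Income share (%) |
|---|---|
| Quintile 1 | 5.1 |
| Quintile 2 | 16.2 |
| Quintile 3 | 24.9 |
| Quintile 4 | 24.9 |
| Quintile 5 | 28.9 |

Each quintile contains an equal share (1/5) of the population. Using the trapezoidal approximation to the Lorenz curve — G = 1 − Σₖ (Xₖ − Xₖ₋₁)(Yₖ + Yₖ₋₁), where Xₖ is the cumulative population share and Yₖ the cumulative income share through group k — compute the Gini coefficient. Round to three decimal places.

0.225

Cumulative income shares Yₖ: 0.0510, 0.2130, 0.4620, 0.7110, 1.0000
Σ (Xₖ−Xₖ₋₁)(Yₖ+Yₖ₋₁) = (1/5)(0.0510+0.0000) + (1/5)(0.2130+0.0510) + (1/5)(0.4620+0.2130) + (1/5)(0.7110+0.4620) + (1/5)(1.0000+0.7110)
  = 0.0102 + 0.0528 + 0.1350 + 0.2346 + 0.3422 = 0.7748
G = 1 − 0.7748 = 0.2252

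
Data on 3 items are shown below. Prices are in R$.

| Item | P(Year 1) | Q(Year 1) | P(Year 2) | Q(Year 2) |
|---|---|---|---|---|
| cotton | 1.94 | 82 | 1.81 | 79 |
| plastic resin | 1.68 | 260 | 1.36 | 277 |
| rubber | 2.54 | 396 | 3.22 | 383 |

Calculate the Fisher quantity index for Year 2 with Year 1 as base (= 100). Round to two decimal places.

99.00

Laspeyres component (base-period weights):
ΣP(Year 1)Q(Year 2) = 1.94×79 + 1.68×277 + 2.54×383 = 153.26 + 465.36 + 972.82 = 1591.44
ΣP(Year 1)Q(Year 1) = 1.94×82 + 1.68×260 + 2.54×396 = 159.08 + 436.8 + 1005.84 = 1601.72
L = 1591.44 / 1601.72 × 100 = 99.3582
Paasche component (current-period weights):
ΣP(Year 2)Q(Year 2) = 1.81×79 + 1.36×277 + 3.22×383 = 142.99 + 376.72 + 1233.26 = 1752.97
ΣP(Year 2)Q(Year 1) = 1.81×82 + 1.36×260 + 3.22×396 = 148.42 + 353.6 + 1275.12 = 1777.14
P = 1752.97 / 1777.14 × 100 = 98.6399
Fisher = √(L × P) = √(99.3582 × 98.6399) = 98.9984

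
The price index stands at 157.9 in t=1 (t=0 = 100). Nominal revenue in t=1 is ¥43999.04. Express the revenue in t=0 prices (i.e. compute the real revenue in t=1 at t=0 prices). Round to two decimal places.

27865.13

Real = Nominal ÷ (Index/100) = 43999.04 ÷ (157.9/100)
     = 43999.04 ÷ 1.579 = 27865.1298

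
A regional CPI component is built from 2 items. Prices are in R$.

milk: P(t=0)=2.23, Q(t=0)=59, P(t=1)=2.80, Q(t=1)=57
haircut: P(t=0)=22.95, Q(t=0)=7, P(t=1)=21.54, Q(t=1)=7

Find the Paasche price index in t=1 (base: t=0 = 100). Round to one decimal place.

Paasche price index uses current-period quantities as weights.
ΣP(t=1)·Q(t=1) = 2.80×57 + 21.54×7 = 159.6 + 150.78 = 310.38
ΣP(t=0)·Q(t=1) = 2.23×57 + 22.95×7 = 127.11 + 160.65 = 287.76
Index = 310.38 / 287.76 × 100 = 107.8607

107.9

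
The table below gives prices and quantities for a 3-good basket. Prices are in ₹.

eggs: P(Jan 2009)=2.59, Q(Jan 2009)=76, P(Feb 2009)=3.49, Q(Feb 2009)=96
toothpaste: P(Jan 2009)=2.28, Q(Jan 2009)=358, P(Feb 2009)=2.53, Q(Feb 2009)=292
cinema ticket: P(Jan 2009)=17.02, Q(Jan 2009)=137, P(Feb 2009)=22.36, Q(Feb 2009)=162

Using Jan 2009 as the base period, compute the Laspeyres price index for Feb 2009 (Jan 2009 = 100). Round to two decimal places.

Laspeyres price index uses base-period quantities as weights.
ΣP(Feb 2009)·Q(Jan 2009) = 3.49×76 + 2.53×358 + 22.36×137 = 265.24 + 905.74 + 3063.32 = 4234.3
ΣP(Jan 2009)·Q(Jan 2009) = 2.59×76 + 2.28×358 + 17.02×137 = 196.84 + 816.24 + 2331.74 = 3344.82
Index = 4234.3 / 3344.82 × 100 = 126.5928

126.59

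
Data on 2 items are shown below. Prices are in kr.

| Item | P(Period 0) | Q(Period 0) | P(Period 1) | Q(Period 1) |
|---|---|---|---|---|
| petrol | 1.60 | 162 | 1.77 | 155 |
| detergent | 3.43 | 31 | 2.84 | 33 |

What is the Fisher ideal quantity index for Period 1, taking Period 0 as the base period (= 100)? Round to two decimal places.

Laspeyres component (base-period weights):
ΣP(Period 0)Q(Period 1) = 1.60×155 + 3.43×33 = 248 + 113.19 = 361.19
ΣP(Period 0)Q(Period 0) = 1.60×162 + 3.43×31 = 259.2 + 106.33 = 365.53
L = 361.19 / 365.53 × 100 = 98.8127
Paasche component (current-period weights):
ΣP(Period 1)Q(Period 1) = 1.77×155 + 2.84×33 = 274.35 + 93.72 = 368.07
ΣP(Period 1)Q(Period 0) = 1.77×162 + 2.84×31 = 286.74 + 88.04 = 374.78
P = 368.07 / 374.78 × 100 = 98.2096
Fisher = √(L × P) = √(98.8127 × 98.2096) = 98.5107

98.51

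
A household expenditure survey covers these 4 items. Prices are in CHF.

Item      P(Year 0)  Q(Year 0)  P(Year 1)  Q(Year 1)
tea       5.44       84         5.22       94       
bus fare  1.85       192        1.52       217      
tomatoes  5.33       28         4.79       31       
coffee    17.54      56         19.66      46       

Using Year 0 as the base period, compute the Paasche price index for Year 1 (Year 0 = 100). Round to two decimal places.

Paasche price index uses current-period quantities as weights.
ΣP(Year 1)·Q(Year 1) = 5.22×94 + 1.52×217 + 4.79×31 + 19.66×46 = 490.68 + 329.84 + 148.49 + 904.36 = 1873.37
ΣP(Year 0)·Q(Year 1) = 5.44×94 + 1.85×217 + 5.33×31 + 17.54×46 = 511.36 + 401.45 + 165.23 + 806.84 = 1884.88
Index = 1873.37 / 1884.88 × 100 = 99.3894

99.39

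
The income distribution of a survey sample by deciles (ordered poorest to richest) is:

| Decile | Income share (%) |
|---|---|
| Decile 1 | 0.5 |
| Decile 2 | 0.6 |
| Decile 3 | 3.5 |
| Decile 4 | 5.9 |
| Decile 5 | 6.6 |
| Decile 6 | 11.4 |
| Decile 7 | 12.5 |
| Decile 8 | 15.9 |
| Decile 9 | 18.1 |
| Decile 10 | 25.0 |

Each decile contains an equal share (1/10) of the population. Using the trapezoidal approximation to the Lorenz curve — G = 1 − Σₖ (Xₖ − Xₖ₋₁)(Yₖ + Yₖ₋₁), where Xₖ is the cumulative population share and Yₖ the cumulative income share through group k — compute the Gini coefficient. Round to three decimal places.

0.430

Cumulative income shares Yₖ: 0.0050, 0.0110, 0.0460, 0.1050, 0.1710, 0.2850, 0.4100, 0.5690, 0.7500, 1.0000
Σ (Xₖ−Xₖ₋₁)(Yₖ+Yₖ₋₁) = (1/10)(0.0050+0.0000) + (1/10)(0.0110+0.0050) + (1/10)(0.0460+0.0110) + (1/10)(0.1050+0.0460) + (1/10)(0.1710+0.1050) + (1/10)(0.2850+0.1710) + (1/10)(0.4100+0.2850) + (1/10)(0.5690+0.4100) + (1/10)(0.7500+0.5690) + (1/10)(1.0000+0.7500)
  = 0.0005 + 0.0016 + 0.0057 + 0.0151 + 0.0276 + 0.0456 + 0.0695 + 0.0979 + 0.1319 + 0.1750 = 0.5704
G = 1 − 0.5704 = 0.4296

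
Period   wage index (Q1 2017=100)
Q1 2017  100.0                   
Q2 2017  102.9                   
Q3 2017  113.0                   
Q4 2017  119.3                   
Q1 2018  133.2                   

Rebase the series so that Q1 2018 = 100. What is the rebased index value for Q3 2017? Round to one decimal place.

Rebased(Q3 2017) = 113.0 / 133.2 × 100 = 84.8348

84.8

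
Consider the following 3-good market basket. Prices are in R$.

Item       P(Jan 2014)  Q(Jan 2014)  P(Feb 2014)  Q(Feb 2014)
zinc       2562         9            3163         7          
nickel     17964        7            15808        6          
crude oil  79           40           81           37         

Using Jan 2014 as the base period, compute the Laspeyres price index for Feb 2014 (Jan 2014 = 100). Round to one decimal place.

93.7

Laspeyres price index uses base-period quantities as weights.
ΣP(Feb 2014)·Q(Jan 2014) = 3163×9 + 15808×7 + 81×40 = 28467 + 110656 + 3240 = 142363
ΣP(Jan 2014)·Q(Jan 2014) = 2562×9 + 17964×7 + 79×40 = 23058 + 125748 + 3160 = 151966
Index = 142363 / 151966 × 100 = 93.6808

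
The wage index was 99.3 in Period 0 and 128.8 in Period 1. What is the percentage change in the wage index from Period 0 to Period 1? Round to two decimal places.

29.71%

Change = (128.8 − 99.3) / 99.3 × 100
       = 29.5 / 99.3 × 100 = 29.7080%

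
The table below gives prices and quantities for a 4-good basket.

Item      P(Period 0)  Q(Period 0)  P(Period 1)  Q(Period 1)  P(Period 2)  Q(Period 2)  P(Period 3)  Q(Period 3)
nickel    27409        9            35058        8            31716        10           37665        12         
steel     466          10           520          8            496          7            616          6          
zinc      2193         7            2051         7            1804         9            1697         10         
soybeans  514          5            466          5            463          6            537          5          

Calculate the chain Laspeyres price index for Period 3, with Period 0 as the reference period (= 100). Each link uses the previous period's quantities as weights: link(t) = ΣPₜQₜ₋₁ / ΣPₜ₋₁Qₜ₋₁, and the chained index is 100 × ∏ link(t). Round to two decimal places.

133.35

Link Period 0→Period 1:
ΣP(Period 1)Q(Period 0) = 35058×9 + 520×10 + 2051×7 + 466×5 = 315522 + 5200 + 14357 + 2330 = 337409
ΣP(Period 0)Q(Period 0) = 27409×9 + 466×10 + 2193×7 + 514×5 = 246681 + 4660 + 15351 + 2570 = 269262
link = 337409/269262 = 1.253088
Link Period 1→Period 2:
ΣP(Period 2)Q(Period 1) = 31716×8 + 496×8 + 1804×7 + 463×5 = 253728 + 3968 + 12628 + 2315 = 272639
ΣP(Period 1)Q(Period 1) = 35058×8 + 520×8 + 2051×7 + 466×5 = 280464 + 4160 + 14357 + 2330 = 301311
link = 272639/301311 = 0.904843
Link Period 2→Period 3:
ΣP(Period 3)Q(Period 2) = 37665×10 + 616×7 + 1697×9 + 537×6 = 376650 + 4312 + 15273 + 3222 = 399457
ΣP(Period 2)Q(Period 2) = 31716×10 + 496×7 + 1804×9 + 463×6 = 317160 + 3472 + 16236 + 2778 = 339646
link = 399457/339646 = 1.176098
Chained index = 100 × 1.253088 × 0.904843 × 1.176098 = 133.3516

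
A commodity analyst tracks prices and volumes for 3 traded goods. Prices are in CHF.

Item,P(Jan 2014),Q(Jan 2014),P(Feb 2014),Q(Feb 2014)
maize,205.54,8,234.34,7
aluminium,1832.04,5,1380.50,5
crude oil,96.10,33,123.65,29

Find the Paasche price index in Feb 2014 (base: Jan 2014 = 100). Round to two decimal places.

Paasche price index uses current-period quantities as weights.
ΣP(Feb 2014)·Q(Feb 2014) = 234.34×7 + 1380.50×5 + 123.65×29 = 1640.38 + 6902.5 + 3585.85 = 12128.73
ΣP(Jan 2014)·Q(Feb 2014) = 205.54×7 + 1832.04×5 + 96.10×29 = 1438.78 + 9160.2 + 2786.9 = 13385.88
Index = 12128.73 / 13385.88 × 100 = 90.6084

90.61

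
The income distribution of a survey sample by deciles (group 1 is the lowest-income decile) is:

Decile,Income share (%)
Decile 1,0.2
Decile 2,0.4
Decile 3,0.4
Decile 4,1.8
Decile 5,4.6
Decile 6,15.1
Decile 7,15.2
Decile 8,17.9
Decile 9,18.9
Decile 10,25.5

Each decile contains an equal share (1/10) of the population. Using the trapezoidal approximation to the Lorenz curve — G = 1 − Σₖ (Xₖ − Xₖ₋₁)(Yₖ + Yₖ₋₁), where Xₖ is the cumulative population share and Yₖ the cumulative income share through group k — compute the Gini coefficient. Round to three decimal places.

Cumulative income shares Yₖ: 0.0020, 0.0060, 0.0100, 0.0280, 0.0740, 0.2250, 0.3770, 0.5560, 0.7450, 1.0000
Σ (Xₖ−Xₖ₋₁)(Yₖ+Yₖ₋₁) = (1/10)(0.0020+0.0000) + (1/10)(0.0060+0.0020) + (1/10)(0.0100+0.0060) + (1/10)(0.0280+0.0100) + (1/10)(0.0740+0.0280) + (1/10)(0.2250+0.0740) + (1/10)(0.3770+0.2250) + (1/10)(0.5560+0.3770) + (1/10)(0.7450+0.5560) + (1/10)(1.0000+0.7450)
  = 0.0002 + 0.0008 + 0.0016 + 0.0038 + 0.0102 + 0.0299 + 0.0602 + 0.0933 + 0.1301 + 0.1745 = 0.5046
G = 1 − 0.5046 = 0.4954

0.495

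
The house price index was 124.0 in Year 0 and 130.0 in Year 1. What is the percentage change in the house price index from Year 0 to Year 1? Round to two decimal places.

4.84%

Change = (130.0 − 124.0) / 124.0 × 100
       = 6.0 / 124.0 × 100 = 4.8387%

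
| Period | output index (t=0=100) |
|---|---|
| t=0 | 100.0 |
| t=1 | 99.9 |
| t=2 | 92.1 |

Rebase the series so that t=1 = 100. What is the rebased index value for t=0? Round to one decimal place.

100.1

Rebased(t=0) = 100.0 / 99.9 × 100 = 100.1001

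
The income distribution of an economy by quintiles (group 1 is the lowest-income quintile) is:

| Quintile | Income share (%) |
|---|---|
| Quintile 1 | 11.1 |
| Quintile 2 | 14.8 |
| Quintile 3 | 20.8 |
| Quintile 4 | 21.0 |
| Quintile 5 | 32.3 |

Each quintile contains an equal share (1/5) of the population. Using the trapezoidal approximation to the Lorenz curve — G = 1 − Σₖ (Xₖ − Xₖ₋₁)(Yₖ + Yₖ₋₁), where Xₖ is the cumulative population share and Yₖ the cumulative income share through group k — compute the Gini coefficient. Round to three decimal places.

Cumulative income shares Yₖ: 0.1110, 0.2590, 0.4670, 0.6770, 1.0000
Σ (Xₖ−Xₖ₋₁)(Yₖ+Yₖ₋₁) = (1/5)(0.1110+0.0000) + (1/5)(0.2590+0.1110) + (1/5)(0.4670+0.2590) + (1/5)(0.6770+0.4670) + (1/5)(1.0000+0.6770)
  = 0.0222 + 0.0740 + 0.1452 + 0.2288 + 0.3354 = 0.8056
G = 1 − 0.8056 = 0.1944

0.194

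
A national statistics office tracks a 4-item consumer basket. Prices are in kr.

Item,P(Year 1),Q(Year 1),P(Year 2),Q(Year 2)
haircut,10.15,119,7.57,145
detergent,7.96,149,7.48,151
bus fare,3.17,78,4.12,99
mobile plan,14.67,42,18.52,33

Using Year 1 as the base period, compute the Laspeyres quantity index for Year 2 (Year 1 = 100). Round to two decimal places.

106.58

Laspeyres quantity index uses base-period prices as weights.
ΣP(Year 1)·Q(Year 2) = 10.15×145 + 7.96×151 + 3.17×99 + 14.67×33 = 1471.75 + 1201.96 + 313.83 + 484.11 = 3471.65
ΣP(Year 1)·Q(Year 1) = 10.15×119 + 7.96×149 + 3.17×78 + 14.67×42 = 1207.85 + 1186.04 + 247.26 + 616.14 = 3257.29
Index = 3471.65 / 3257.29 × 100 = 106.5809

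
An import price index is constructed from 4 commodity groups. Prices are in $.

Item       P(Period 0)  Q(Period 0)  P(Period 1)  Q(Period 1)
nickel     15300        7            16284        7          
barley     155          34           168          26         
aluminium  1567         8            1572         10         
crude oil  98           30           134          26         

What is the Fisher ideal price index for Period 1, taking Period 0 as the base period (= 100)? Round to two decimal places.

Laspeyres component (base-period weights):
ΣP(Period 1)Q(Period 0) = 16284×7 + 168×34 + 1572×8 + 134×30 = 113988 + 5712 + 12576 + 4020 = 136296
ΣP(Period 0)Q(Period 0) = 15300×7 + 155×34 + 1567×8 + 98×30 = 107100 + 5270 + 12536 + 2940 = 127846
L = 136296 / 127846 × 100 = 106.6095
Paasche component (current-period weights):
ΣP(Period 1)Q(Period 1) = 16284×7 + 168×26 + 1572×10 + 134×26 = 113988 + 4368 + 15720 + 3484 = 137560
ΣP(Period 0)Q(Period 1) = 15300×7 + 155×26 + 1567×10 + 98×26 = 107100 + 4030 + 15670 + 2548 = 129348
P = 137560 / 129348 × 100 = 106.3488
Fisher = √(L × P) = √(106.6095 × 106.3488) = 106.4791

106.48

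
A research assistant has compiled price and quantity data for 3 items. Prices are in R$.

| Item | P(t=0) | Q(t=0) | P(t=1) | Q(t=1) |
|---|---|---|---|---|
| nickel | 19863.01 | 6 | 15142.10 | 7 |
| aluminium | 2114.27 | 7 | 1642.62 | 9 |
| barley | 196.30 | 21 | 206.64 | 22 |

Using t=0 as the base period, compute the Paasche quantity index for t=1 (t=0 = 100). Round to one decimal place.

Paasche quantity index uses current-period prices as weights.
ΣP(t=1)·Q(t=1) = 15142.10×7 + 1642.62×9 + 206.64×22 = 105994.7 + 14783.58 + 4546.08 = 125324.36
ΣP(t=1)·Q(t=0) = 15142.10×6 + 1642.62×7 + 206.64×21 = 90852.6 + 11498.34 + 4339.44 = 106690.38
Index = 125324.36 / 106690.38 × 100 = 117.4655

117.5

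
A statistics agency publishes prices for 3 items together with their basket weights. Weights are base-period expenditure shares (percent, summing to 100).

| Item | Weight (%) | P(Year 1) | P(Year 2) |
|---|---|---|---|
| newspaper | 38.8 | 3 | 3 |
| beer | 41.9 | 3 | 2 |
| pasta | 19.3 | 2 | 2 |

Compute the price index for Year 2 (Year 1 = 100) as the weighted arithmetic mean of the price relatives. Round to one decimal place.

86.0

newspaper: 38.8 × (3/3) = 38.8 × 1.000000 = 38.8000
beer: 41.9 × (2/3) = 41.9 × 0.666667 = 27.9333
pasta: 19.3 × (2/2) = 19.3 × 1.000000 = 19.3000
Index = Σ wᵢ·(p₁ᵢ/p₀ᵢ) = 38.8000 + 27.9333 + 19.3000 = 86.0333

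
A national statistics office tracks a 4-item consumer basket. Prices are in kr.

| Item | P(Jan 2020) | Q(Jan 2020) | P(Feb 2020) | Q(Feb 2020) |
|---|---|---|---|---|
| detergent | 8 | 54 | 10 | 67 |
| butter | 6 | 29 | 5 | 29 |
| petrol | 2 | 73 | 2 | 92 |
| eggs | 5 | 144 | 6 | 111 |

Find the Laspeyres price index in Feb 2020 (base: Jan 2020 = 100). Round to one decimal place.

115.1

Laspeyres price index uses base-period quantities as weights.
ΣP(Feb 2020)·Q(Jan 2020) = 10×54 + 5×29 + 2×73 + 6×144 = 540 + 145 + 146 + 864 = 1695
ΣP(Jan 2020)·Q(Jan 2020) = 8×54 + 6×29 + 2×73 + 5×144 = 432 + 174 + 146 + 720 = 1472
Index = 1695 / 1472 × 100 = 115.1495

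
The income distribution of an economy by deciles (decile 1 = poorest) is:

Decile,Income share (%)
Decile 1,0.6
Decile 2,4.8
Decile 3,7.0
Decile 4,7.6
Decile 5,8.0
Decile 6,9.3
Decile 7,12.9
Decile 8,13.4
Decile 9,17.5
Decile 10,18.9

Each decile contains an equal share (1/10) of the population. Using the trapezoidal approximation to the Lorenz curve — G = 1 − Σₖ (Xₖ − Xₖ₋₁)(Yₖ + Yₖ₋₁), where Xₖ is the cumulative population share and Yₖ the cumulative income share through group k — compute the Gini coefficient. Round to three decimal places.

0.303

Cumulative income shares Yₖ: 0.0060, 0.0540, 0.1240, 0.2000, 0.2800, 0.3730, 0.5020, 0.6360, 0.8110, 1.0000
Σ (Xₖ−Xₖ₋₁)(Yₖ+Yₖ₋₁) = (1/10)(0.0060+0.0000) + (1/10)(0.0540+0.0060) + (1/10)(0.1240+0.0540) + (1/10)(0.2000+0.1240) + (1/10)(0.2800+0.2000) + (1/10)(0.3730+0.2800) + (1/10)(0.5020+0.3730) + (1/10)(0.6360+0.5020) + (1/10)(0.8110+0.6360) + (1/10)(1.0000+0.8110)
  = 0.0006 + 0.0060 + 0.0178 + 0.0324 + 0.0480 + 0.0653 + 0.0875 + 0.1138 + 0.1447 + 0.1811 = 0.6972
G = 1 − 0.6972 = 0.3028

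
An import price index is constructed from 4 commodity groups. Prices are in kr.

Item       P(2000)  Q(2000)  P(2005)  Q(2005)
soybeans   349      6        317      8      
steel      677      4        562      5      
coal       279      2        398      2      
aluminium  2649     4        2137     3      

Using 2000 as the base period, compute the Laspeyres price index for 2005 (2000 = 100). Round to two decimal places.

Laspeyres price index uses base-period quantities as weights.
ΣP(2005)·Q(2000) = 317×6 + 562×4 + 398×2 + 2137×4 = 1902 + 2248 + 796 + 8548 = 13494
ΣP(2000)·Q(2000) = 349×6 + 677×4 + 279×2 + 2649×4 = 2094 + 2708 + 558 + 10596 = 15956
Index = 13494 / 15956 × 100 = 84.5701

84.57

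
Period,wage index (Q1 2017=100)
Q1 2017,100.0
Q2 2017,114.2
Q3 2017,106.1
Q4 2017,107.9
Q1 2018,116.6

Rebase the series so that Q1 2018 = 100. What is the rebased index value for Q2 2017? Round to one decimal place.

Rebased(Q2 2017) = 114.2 / 116.6 × 100 = 97.9417

97.9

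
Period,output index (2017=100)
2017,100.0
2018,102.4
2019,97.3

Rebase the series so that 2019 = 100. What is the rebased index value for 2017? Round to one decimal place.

102.8

Rebased(2017) = 100.0 / 97.3 × 100 = 102.7749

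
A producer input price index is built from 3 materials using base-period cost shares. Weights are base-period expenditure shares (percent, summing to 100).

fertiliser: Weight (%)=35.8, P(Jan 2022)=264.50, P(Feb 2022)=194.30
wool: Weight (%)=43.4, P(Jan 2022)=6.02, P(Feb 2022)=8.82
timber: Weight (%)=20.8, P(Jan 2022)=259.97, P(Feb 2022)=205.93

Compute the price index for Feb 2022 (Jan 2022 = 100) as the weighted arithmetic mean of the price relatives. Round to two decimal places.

106.36

fertiliser: 35.8 × (194.30/264.50) = 35.8 × 0.734594 = 26.2984
wool: 43.4 × (8.82/6.02) = 43.4 × 1.465116 = 63.5860
timber: 20.8 × (205.93/259.97) = 20.8 × 0.792130 = 16.4763
Index = Σ wᵢ·(p₁ᵢ/p₀ᵢ) = 26.2984 + 63.5860 + 16.4763 = 106.3608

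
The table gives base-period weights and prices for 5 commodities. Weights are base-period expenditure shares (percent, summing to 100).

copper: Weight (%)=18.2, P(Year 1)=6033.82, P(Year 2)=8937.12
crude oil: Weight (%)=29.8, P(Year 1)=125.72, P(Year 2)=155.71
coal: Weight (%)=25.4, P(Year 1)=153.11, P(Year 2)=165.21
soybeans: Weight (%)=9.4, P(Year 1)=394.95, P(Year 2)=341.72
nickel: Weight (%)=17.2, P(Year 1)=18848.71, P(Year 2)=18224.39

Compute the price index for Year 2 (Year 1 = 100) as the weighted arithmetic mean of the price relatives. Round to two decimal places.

copper: 18.2 × (8937.12/6033.82) = 18.2 × 1.481171 = 26.9573
crude oil: 29.8 × (155.71/125.72) = 29.8 × 1.238546 = 36.9087
coal: 25.4 × (165.21/153.11) = 25.4 × 1.079028 = 27.4073
soybeans: 9.4 × (341.72/394.95) = 9.4 × 0.865223 = 8.1331
nickel: 17.2 × (18224.39/18848.71) = 17.2 × 0.966877 = 16.6303
Index = Σ wᵢ·(p₁ᵢ/p₀ᵢ) = 26.9573 + 36.9087 + 27.4073 + 8.1331 + 16.6303 = 116.0367

116.04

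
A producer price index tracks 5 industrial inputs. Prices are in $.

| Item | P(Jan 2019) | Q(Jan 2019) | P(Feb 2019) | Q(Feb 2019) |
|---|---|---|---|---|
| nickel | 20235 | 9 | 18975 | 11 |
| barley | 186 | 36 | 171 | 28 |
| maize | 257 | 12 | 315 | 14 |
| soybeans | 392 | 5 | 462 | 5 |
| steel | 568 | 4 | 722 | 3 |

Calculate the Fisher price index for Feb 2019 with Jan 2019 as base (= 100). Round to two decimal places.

94.70

Laspeyres component (base-period weights):
ΣP(Feb 2019)Q(Jan 2019) = 18975×9 + 171×36 + 315×12 + 462×5 + 722×4 = 170775 + 6156 + 3780 + 2310 + 2888 = 185909
ΣP(Jan 2019)Q(Jan 2019) = 20235×9 + 186×36 + 257×12 + 392×5 + 568×4 = 182115 + 6696 + 3084 + 1960 + 2272 = 196127
L = 185909 / 196127 × 100 = 94.7901
Paasche component (current-period weights):
ΣP(Feb 2019)Q(Feb 2019) = 18975×11 + 171×28 + 315×14 + 462×5 + 722×3 = 208725 + 4788 + 4410 + 2310 + 2166 = 222399
ΣP(Jan 2019)Q(Feb 2019) = 20235×11 + 186×28 + 257×14 + 392×5 + 568×3 = 222585 + 5208 + 3598 + 1960 + 1704 = 235055
P = 222399 / 235055 × 100 = 94.6157
Fisher = √(L × P) = √(94.7901 × 94.6157) = 94.7029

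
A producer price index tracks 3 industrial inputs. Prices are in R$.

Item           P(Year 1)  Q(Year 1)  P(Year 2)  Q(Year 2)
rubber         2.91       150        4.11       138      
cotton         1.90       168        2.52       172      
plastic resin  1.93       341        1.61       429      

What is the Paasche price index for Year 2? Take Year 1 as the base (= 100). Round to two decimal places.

Paasche price index uses current-period quantities as weights.
ΣP(Year 2)·Q(Year 2) = 4.11×138 + 2.52×172 + 1.61×429 = 567.18 + 433.44 + 690.69 = 1691.31
ΣP(Year 1)·Q(Year 2) = 2.91×138 + 1.90×172 + 1.93×429 = 401.58 + 326.8 + 827.97 = 1556.35
Index = 1691.31 / 1556.35 × 100 = 108.6716

108.67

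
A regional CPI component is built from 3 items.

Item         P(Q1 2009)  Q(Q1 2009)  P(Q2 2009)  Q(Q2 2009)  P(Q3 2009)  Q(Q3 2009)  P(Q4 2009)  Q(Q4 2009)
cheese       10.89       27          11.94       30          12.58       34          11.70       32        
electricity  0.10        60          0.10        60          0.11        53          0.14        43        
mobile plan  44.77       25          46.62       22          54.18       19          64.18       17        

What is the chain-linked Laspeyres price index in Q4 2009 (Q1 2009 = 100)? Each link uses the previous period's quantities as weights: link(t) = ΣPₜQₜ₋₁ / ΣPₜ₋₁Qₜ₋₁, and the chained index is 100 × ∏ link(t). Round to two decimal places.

Link Q1 2009→Q2 2009:
ΣP(Q2 2009)Q(Q1 2009) = 11.94×27 + 0.10×60 + 46.62×25 = 322.38 + 6 + 1165.5 = 1493.88
ΣP(Q1 2009)Q(Q1 2009) = 10.89×27 + 0.10×60 + 44.77×25 = 294.03 + 6 + 1119.25 = 1419.28
link = 1493.88/1419.28 = 1.052562
Link Q2 2009→Q3 2009:
ΣP(Q3 2009)Q(Q2 2009) = 12.58×30 + 0.11×60 + 54.18×22 = 377.4 + 6.6 + 1191.96 = 1575.96
ΣP(Q2 2009)Q(Q2 2009) = 11.94×30 + 0.10×60 + 46.62×22 = 358.2 + 6 + 1025.64 = 1389.84
link = 1575.96/1389.84 = 1.133915
Link Q3 2009→Q4 2009:
ΣP(Q4 2009)Q(Q3 2009) = 11.70×34 + 0.14×53 + 64.18×19 = 397.8 + 7.42 + 1219.42 = 1624.64
ΣP(Q3 2009)Q(Q3 2009) = 12.58×34 + 0.11×53 + 54.18×19 = 427.72 + 5.83 + 1029.42 = 1462.97
link = 1624.64/1462.97 = 1.110508
Chained index = 100 × 1.052562 × 1.133915 × 1.110508 = 132.5408

132.54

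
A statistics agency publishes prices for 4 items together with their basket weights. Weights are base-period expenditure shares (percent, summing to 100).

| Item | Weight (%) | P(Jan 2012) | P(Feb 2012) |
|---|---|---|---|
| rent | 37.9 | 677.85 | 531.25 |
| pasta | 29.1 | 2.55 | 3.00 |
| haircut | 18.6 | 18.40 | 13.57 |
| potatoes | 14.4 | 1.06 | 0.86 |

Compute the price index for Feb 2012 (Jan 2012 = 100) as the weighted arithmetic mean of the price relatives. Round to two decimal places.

89.34

rent: 37.9 × (531.25/677.85) = 37.9 × 0.783728 = 29.7033
pasta: 29.1 × (3.00/2.55) = 29.1 × 1.176471 = 34.2353
haircut: 18.6 × (13.57/18.40) = 18.6 × 0.737500 = 13.7175
potatoes: 14.4 × (0.86/1.06) = 14.4 × 0.811321 = 11.6830
Index = Σ wᵢ·(p₁ᵢ/p₀ᵢ) = 29.7033 + 34.2353 + 13.7175 + 11.6830 = 89.3391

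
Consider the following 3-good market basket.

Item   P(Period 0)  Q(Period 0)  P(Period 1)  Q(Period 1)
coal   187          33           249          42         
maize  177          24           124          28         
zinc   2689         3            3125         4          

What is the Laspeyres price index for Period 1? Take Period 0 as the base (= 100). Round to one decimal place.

Laspeyres price index uses base-period quantities as weights.
ΣP(Period 1)·Q(Period 0) = 249×33 + 124×24 + 3125×3 = 8217 + 2976 + 9375 = 20568
ΣP(Period 0)·Q(Period 0) = 187×33 + 177×24 + 2689×3 = 6171 + 4248 + 8067 = 18486
Index = 20568 / 18486 × 100 = 111.2626

111.3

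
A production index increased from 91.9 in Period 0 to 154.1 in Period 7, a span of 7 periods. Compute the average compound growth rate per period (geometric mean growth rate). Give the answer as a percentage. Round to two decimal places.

Growth factor = (154.1/91.9)^(1/7) = (1.676823)^(1/7) = 1.076638
Growth rate = 1.076638 − 1 = 0.076638 = 7.6638%

7.66%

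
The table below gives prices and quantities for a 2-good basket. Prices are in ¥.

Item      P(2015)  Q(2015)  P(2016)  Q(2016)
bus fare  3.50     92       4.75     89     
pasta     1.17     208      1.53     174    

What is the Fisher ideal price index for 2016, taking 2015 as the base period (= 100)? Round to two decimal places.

133.67

Laspeyres component (base-period weights):
ΣP(2016)Q(2015) = 4.75×92 + 1.53×208 = 437 + 318.24 = 755.24
ΣP(2015)Q(2015) = 3.50×92 + 1.17×208 = 322 + 243.36 = 565.36
L = 755.24 / 565.36 × 100 = 133.5857
Paasche component (current-period weights):
ΣP(2016)Q(2016) = 4.75×89 + 1.53×174 = 422.75 + 266.22 = 688.97
ΣP(2015)Q(2016) = 3.50×89 + 1.17×174 = 311.5 + 203.58 = 515.08
P = 688.97 / 515.08 × 100 = 133.7598
Fisher = √(L × P) = √(133.5857 × 133.7598) = 133.6727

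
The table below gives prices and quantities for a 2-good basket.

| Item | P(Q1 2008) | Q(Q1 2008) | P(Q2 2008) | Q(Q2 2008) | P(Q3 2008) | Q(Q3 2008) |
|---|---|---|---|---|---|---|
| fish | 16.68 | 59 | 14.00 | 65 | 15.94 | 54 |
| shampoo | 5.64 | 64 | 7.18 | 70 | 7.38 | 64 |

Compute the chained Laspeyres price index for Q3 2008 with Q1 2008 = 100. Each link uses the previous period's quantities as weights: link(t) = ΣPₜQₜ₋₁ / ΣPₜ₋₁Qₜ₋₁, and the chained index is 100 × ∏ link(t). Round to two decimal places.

105.05

Link Q1 2008→Q2 2008:
ΣP(Q2 2008)Q(Q1 2008) = 14.00×59 + 7.18×64 = 826 + 459.52 = 1285.52
ΣP(Q1 2008)Q(Q1 2008) = 16.68×59 + 5.64×64 = 984.12 + 360.96 = 1345.08
link = 1285.52/1345.08 = 0.955720
Link Q2 2008→Q3 2008:
ΣP(Q3 2008)Q(Q2 2008) = 15.94×65 + 7.38×70 = 1036.1 + 516.6 = 1552.7
ΣP(Q2 2008)Q(Q2 2008) = 14.00×65 + 7.18×70 = 910 + 502.6 = 1412.6
link = 1552.7/1412.6 = 1.099179
Chained index = 100 × 0.955720 × 1.099179 = 105.0507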